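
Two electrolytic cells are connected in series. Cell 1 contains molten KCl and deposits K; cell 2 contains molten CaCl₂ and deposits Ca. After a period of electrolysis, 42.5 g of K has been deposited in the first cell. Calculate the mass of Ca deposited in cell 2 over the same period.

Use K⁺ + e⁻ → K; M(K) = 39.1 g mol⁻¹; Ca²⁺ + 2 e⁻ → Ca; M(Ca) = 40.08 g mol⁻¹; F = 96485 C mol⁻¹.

21.8 g

n(K) = 42.5 / 39.1 = 1.087 mol.
Since K⁺ + e⁻ → K, n(e⁻) passed = 1 × 1.087 = 1.087 mol.
Cells in series carry the same charge, so the same 1.087 mol of electrons passes through cell 2.
Ca²⁺ + 2 e⁻ → Ca, so n(Ca) = 1.087 / 2 = 0.5435 mol.
m(Ca) = 0.5435 × 40.08 = 21.8 g.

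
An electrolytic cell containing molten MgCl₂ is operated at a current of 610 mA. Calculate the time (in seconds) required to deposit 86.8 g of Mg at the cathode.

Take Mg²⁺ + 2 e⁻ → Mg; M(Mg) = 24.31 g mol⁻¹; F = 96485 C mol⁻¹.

1.13 × 10⁶ s

n(Mg) = m/M = 86.8 / 24.31 = 3.571 mol.
Each Mg atom requires 2 electrons, so n(e⁻) = 2 × 3.571 = 7.141 mol.
Q = n(e⁻)·F = 7.141 × 96485 = 689000 C.
t = Q/I = 689000 / 0.6100 A = 1130000 s.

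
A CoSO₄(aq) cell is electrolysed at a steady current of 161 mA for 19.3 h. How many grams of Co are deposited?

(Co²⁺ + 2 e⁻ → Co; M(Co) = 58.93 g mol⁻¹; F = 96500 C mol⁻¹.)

Q = I·t = 0.1610 A × 69480 s = 11190 C.
n(e⁻) = Q/F = 11190 / 96500 = 0.1159 mol.
Co²⁺ + 2 e⁻ → Co, so n(Co) = n(e⁻)/2 = 0.05796 mol.
m = n·M = 0.05796 × 58.93 = 3.42 g.

3.42 g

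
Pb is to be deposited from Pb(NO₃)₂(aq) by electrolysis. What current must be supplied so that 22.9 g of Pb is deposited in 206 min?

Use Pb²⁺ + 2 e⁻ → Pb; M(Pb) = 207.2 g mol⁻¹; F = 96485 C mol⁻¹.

1.73 A

n(Pb) = 22.9 / 207.2 = 0.1105 mol.
n(e⁻) = 2 × 0.1105 = 0.2210 mol.
Q = n(e⁻)·F = 0.2210 × 96485 = 21330 C.
I = Q/t = 21330 / 12360 s = 1.73 A.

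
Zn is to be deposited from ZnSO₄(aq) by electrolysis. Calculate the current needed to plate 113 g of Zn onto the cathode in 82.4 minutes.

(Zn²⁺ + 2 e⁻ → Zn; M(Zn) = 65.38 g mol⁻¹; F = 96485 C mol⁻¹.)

67.5 A

n(Zn) = 113 / 65.38 = 1.728 mol.
n(e⁻) = 2 × 1.728 = 3.457 mol.
Q = n(e⁻)·F = 3.457 × 96485 = 333500 C.
I = Q/t = 333500 / 4944.0 s = 67.5 A.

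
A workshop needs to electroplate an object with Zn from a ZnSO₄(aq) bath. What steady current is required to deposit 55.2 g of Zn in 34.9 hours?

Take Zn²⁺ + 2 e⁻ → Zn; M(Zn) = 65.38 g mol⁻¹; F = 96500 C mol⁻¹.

1.30 A

n(Zn) = 55.2 / 65.38 = 0.8443 mol.
n(e⁻) = 2 × 0.8443 = 1.689 mol.
Q = n(e⁻)·F = 1.689 × 96500 = 162900 C.
I = Q/t = 162900 / 125640 s = 1.30 A.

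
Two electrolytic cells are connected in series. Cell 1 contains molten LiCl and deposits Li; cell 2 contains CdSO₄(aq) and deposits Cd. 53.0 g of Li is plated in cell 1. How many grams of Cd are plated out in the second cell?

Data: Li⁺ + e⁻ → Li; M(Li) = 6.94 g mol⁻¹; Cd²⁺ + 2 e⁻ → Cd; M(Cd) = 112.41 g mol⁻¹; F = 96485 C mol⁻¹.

429 g

n(Li) = 53.0 / 6.94 = 7.637 mol.
Since Li⁺ + e⁻ → Li, n(e⁻) passed = 1 × 7.637 = 7.637 mol.
Cells in series carry the same charge, so the same 7.637 mol of electrons passes through cell 2.
Cd²⁺ + 2 e⁻ → Cd, so n(Cd) = 7.637 / 2 = 3.818 mol.
m(Cd) = 3.818 × 112.41 = 429 g.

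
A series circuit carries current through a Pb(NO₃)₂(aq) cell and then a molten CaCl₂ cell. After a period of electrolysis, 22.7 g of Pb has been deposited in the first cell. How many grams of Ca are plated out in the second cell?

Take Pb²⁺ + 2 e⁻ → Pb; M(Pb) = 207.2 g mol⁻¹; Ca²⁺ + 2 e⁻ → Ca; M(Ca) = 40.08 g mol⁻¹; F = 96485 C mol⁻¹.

4.39 g

n(Pb) = 22.7 / 207.2 = 0.1096 mol.
Since Pb²⁺ + 2 e⁻ → Pb, n(e⁻) passed = 2 × 0.1096 = 0.2191 mol.
Cells in series carry the same charge, so the same 0.2191 mol of electrons passes through cell 2.
Ca²⁺ + 2 e⁻ → Ca, so n(Ca) = 0.2191 / 2 = 0.1096 mol.
m(Ca) = 0.1096 × 40.08 = 4.39 g.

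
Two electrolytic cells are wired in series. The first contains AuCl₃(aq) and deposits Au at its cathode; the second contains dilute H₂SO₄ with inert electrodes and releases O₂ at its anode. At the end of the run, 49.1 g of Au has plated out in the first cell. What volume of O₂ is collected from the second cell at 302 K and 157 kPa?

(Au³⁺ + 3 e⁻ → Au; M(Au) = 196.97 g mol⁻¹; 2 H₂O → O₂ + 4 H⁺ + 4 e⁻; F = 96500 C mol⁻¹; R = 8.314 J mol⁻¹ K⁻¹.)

n(Au) = 49.1 / 196.97 = 0.2493 mol, so n(e⁻) = 3 × 0.2493 = 0.7478 mol.
The cells are in series, so the same 0.7478 mol of electrons passes through the second cell.
2 H₂O → O₂ + 4 H⁺ + 4 e⁻ — 4 mol e⁻ per mol O₂, so n(O₂) = 0.7478/4 = 0.1870 mol.
V = nRT/P = (0.1870 × 8.314 × 302) / (157 × 10³) = 0.00299 m³ = 2.99 L.

2.99 L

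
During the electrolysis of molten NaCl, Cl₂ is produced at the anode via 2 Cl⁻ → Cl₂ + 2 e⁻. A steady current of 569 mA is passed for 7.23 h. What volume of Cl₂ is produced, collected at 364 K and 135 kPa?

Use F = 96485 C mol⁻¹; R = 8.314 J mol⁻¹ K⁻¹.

1.72 L

Q = I·t = 0.5690 A × 26028 s = 14810 C.
n(e⁻) = Q/F = 14810 / 96485 = 0.1535 mol.
2 electrons are transferred per Cl₂ molecule, so n(Cl₂) = 0.1535 / 2 = 0.07675 mol.
V = nRT/P = (0.07675 × 8.314 × 364) / (135 × 10³ Pa) = 0.00172 m³ = 1.72 L.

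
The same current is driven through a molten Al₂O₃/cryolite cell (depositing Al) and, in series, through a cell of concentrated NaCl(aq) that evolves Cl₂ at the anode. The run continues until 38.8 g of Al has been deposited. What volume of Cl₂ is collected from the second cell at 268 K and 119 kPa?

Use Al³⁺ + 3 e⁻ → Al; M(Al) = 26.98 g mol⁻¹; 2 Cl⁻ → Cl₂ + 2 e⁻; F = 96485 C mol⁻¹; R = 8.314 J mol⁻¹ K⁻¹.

40.4 L

n(Al) = 38.8 / 26.98 = 1.438 mol, so n(e⁻) = 3 × 1.438 = 4.314 mol.
The cells are in series, so the same 4.314 mol of electrons passes through the second cell.
2 Cl⁻ → Cl₂ + 2 e⁻ — 2 mol e⁻ per mol Cl₂, so n(Cl₂) = 4.314/2 = 2.157 mol.
V = nRT/P = (2.157 × 8.314 × 268) / (119 × 10³) = 0.0404 m³ = 40.4 L.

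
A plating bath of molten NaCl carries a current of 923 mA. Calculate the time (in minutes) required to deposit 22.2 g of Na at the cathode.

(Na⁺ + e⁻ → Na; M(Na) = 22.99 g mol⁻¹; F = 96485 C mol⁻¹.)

n(Na) = m/M = 22.2 / 22.99 = 0.9656 mol.
Each Na atom requires 1 electron, so n(e⁻) = 1 × 0.9656 = 0.9656 mol.
Q = n(e⁻)·F = 0.9656 × 96485 = 93170 C.
t = Q/I = 93170 / 0.9230 A = 100900 s = 1680 min.

1680 min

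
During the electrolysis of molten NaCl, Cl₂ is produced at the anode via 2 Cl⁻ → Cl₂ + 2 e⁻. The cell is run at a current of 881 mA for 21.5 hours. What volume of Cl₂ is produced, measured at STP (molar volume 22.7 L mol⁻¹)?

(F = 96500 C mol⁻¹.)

8.02 L

Q = I·t = 0.8810 A × 77400 s = 68190 C.
n(e⁻) = Q/F = 68190 / 96500 = 0.7066 mol.
2 electrons are transferred per Cl₂ molecule, so n(Cl₂) = 0.7066 / 2 = 0.3533 mol.
V = n × V_m = 0.3533 × 22.7 = 8.02 L.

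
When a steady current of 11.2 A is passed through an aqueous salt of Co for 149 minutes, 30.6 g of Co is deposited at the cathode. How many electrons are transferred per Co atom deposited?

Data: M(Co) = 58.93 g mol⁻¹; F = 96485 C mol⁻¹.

Q = I·t = 11.20 A × 8940.0 s = 100100 C, so n(e⁻) = 100100/96485 = 1.038 mol.
n(Co) deposited = 30.6 / 58.93 = 0.5193 mol.
Electrons per atom = n(e⁻)/n(Co) = 1.038 / 0.5193 = 2.00 ≈ 2, so the ion is Co²⁺.

2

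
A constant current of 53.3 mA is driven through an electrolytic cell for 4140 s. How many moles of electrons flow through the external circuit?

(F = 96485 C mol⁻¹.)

0.00229 mol

Q = I·t = 0.05330 A × 4140.0 s = 220.7 C.
n(e⁻) = Q/F = 220.7 / 96485 = 0.00229 mol.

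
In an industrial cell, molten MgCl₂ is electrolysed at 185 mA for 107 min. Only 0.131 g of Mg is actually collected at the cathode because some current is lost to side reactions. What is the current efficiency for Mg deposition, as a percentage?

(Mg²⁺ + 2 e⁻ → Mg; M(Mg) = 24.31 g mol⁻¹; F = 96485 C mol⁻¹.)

87.6 %

Q = I·t = 0.1850 × 6420.0 = 1188 C; n(e⁻) = 1188/96485 = 0.01231 mol.
Theoretical n(Mg) = n(e⁻)/2 = 0.006155 mol, i.e. m_theo = 0.006155 × 24.31 = 0.1496 g.
Efficiency = m_actual / m_theo = 0.131 / 0.1496 = 87.6 %.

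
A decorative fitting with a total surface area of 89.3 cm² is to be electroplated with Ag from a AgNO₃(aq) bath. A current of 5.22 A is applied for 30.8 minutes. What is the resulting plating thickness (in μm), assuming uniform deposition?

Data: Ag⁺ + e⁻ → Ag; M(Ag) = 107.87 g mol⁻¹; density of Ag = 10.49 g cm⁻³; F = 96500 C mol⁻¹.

115 μm

Q = I·t = 5.220 × 1848.0 = 9647 C; n(e⁻) = 0.09996 mol.
n(Ag) = n(e⁻)/1 = 0.09996 mol, so m = 0.09996 × 107.87 = 10.78 g.
Volume = m/ρ = 10.78 / 10.49 = 1.028 cm³.
Thickness = V/A = 1.028 / 89.3 = 0.0115 cm = 115 μm.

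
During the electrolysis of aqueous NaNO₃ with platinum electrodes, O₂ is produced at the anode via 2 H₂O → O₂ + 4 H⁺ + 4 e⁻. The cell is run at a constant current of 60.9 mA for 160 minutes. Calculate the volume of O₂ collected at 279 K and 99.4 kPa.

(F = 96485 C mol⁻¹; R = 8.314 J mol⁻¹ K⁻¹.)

Q = I·t = 0.06090 A × 9600.0 s = 584.6 C.
n(e⁻) = Q/F = 584.6 / 96485 = 0.006059 mol.
4 electrons are transferred per O₂ molecule, so n(O₂) = 0.006059 / 4 = 0.001515 mol.
V = nRT/P = (0.001515 × 8.314 × 279) / (99.4 × 10³ Pa) = 3.54 × 10⁻⁵ m³ = 0.0354 L.

0.0354 L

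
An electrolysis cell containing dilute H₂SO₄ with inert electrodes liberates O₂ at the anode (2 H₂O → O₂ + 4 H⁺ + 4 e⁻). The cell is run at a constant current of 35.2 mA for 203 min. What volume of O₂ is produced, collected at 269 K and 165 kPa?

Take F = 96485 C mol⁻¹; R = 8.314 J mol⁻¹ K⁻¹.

0.0151 L

Q = I·t = 0.03520 A × 12180 s = 428.7 C.
n(e⁻) = Q/F = 428.7 / 96485 = 0.004444 mol.
4 electrons are transferred per O₂ molecule, so n(O₂) = 0.004444 / 4 = 0.001111 mol.
V = nRT/P = (0.001111 × 8.314 × 269) / (165 × 10³ Pa) = 1.51 × 10⁻⁵ m³ = 0.0151 L.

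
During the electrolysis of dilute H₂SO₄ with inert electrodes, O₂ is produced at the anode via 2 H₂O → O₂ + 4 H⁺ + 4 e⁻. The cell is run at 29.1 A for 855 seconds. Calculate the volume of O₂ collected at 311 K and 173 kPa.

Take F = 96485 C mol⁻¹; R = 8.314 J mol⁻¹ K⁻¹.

Q = I·t = 29.10 A × 855.00 s = 24880 C.
n(e⁻) = Q/F = 24880 / 96485 = 0.2579 mol.
4 electrons are transferred per O₂ molecule, so n(O₂) = 0.2579 / 4 = 0.06447 mol.
V = nRT/P = (0.06447 × 8.314 × 311) / (173 × 10³ Pa) = 9.64 × 10⁻⁴ m³ = 0.964 L.

0.964 L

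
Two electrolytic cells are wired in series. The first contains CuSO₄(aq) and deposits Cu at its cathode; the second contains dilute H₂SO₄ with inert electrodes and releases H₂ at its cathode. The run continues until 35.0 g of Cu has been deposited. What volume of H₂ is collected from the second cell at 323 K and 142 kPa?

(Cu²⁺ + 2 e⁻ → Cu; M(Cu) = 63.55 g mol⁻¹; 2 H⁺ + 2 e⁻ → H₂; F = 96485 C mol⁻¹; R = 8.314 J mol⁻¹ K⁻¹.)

10.4 L

n(Cu) = 35.0 / 63.55 = 0.5507 mol, so n(e⁻) = 2 × 0.5507 = 1.101 mol.
The cells are in series, so the same 1.101 mol of electrons passes through the second cell.
2 H⁺ + 2 e⁻ → H₂ — 2 mol e⁻ per mol H₂, so n(H₂) = 1.101/2 = 0.5507 mol.
V = nRT/P = (0.5507 × 8.314 × 323) / (142 × 10³) = 0.0104 m³ = 10.4 L.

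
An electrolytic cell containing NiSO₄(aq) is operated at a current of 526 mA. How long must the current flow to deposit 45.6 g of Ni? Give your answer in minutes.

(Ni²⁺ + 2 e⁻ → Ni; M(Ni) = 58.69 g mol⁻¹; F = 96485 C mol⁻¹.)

n(Ni) = m/M = 45.6 / 58.69 = 0.7770 mol.
Each Ni atom requires 2 electrons, so n(e⁻) = 2 × 0.7770 = 1.554 mol.
Q = n(e⁻)·F = 1.554 × 96485 = 149900 C.
t = Q/I = 149900 / 0.5260 A = 285000 s = 4750 min.

4750 min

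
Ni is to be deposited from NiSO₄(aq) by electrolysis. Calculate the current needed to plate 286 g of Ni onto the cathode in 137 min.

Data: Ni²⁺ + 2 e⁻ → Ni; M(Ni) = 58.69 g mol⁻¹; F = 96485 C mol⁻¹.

114 A

n(Ni) = 286 / 58.69 = 4.873 mol.
n(e⁻) = 2 × 4.873 = 9.746 mol.
Q = n(e⁻)·F = 9.746 × 96485 = 940400 C.
I = Q/t = 940400 / 8220.0 s = 114 A.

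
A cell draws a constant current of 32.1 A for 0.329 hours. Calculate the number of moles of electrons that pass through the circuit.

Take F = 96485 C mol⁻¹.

0.394 mol

Q = I·t = 32.10 A × 1184.4 s = 38020 C.
n(e⁻) = Q/F = 38020 / 96485 = 0.394 mol.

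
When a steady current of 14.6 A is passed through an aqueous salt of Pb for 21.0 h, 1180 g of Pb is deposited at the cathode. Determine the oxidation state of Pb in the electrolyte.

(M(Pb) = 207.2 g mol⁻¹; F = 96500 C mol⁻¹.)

Q = I·t = 14.60 A × 75600 s = 1104000 C, so n(e⁻) = 1104000/96500 = 11.44 mol.
n(Pb) deposited = 1180 / 207.2 = 5.695 mol.
Electrons per atom = n(e⁻)/n(Pb) = 11.44 / 5.695 = 2.01 ≈ 2, so the ion is Pb²⁺.

+2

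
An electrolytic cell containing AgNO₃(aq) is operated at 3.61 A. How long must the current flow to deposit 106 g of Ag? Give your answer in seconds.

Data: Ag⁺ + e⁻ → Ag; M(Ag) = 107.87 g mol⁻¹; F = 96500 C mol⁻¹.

26300 s

n(Ag) = m/M = 106 / 107.87 = 0.9827 mol.
Each Ag atom requires 1 electron, so n(e⁻) = 1 × 0.9827 = 0.9827 mol.
Q = n(e⁻)·F = 0.9827 × 96500 = 94830 C.
t = Q/I = 94830 / 3.610 A = 26270 s.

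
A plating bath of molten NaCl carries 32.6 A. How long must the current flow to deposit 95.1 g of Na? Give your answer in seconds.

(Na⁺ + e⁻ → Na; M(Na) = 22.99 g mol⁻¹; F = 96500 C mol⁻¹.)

12200 s

n(Na) = m/M = 95.1 / 22.99 = 4.137 mol.
Each Na atom requires 1 electron, so n(e⁻) = 1 × 4.137 = 4.137 mol.
Q = n(e⁻)·F = 4.137 × 96500 = 399200 C.
t = Q/I = 399200 / 32.60 A = 12240 s.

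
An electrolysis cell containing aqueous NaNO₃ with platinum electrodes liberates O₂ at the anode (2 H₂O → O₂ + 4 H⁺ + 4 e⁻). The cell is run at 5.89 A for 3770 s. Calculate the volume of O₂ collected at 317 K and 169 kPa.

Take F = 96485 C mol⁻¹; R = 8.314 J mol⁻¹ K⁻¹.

Q = I·t = 5.890 A × 3770.0 s = 22210 C.
n(e⁻) = Q/F = 22210 / 96485 = 0.2301 mol.
4 electrons are transferred per O₂ molecule, so n(O₂) = 0.2301 / 4 = 0.05754 mol.
V = nRT/P = (0.05754 × 8.314 × 317) / (169 × 10³ Pa) = 8.97 × 10⁻⁴ m³ = 0.897 L.

0.897 L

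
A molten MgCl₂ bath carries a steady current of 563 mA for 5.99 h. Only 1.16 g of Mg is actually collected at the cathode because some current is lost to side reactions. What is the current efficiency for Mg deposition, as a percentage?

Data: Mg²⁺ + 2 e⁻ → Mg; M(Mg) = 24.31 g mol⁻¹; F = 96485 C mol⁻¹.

75.8 %

Q = I·t = 0.5630 × 21564 = 12140 C; n(e⁻) = 12140/96485 = 0.1258 mol.
Theoretical n(Mg) = n(e⁻)/2 = 0.06291 mol, i.e. m_theo = 0.06291 × 24.31 = 1.529 g.
Efficiency = m_actual / m_theo = 1.16 / 1.529 = 75.8 %.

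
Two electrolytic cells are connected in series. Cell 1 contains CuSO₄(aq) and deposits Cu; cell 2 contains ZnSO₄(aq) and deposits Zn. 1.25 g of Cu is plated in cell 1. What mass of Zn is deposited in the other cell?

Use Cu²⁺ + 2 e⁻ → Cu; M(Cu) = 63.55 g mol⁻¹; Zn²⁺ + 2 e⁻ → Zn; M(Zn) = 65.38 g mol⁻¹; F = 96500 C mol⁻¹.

1.29 g

n(Cu) = 1.25 / 63.55 = 0.01967 mol.
Since Cu²⁺ + 2 e⁻ → Cu, n(e⁻) passed = 2 × 0.01967 = 0.03934 mol.
Cells in series carry the same charge, so the same 0.03934 mol of electrons passes through cell 2.
Zn²⁺ + 2 e⁻ → Zn, so n(Zn) = 0.03934 / 2 = 0.01967 mol.
m(Zn) = 0.01967 × 65.38 = 1.29 g.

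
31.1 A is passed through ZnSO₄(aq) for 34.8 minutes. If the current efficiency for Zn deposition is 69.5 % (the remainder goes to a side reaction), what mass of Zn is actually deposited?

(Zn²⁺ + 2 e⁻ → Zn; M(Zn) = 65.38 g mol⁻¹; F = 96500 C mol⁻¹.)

Q = I·t = 31.10 × 2088.0 = 64940 C.
n(e⁻) = 64940/96500 = 0.6729 mol; theoretically n(Zn) = 0.6729/2 = 0.3365 mol, m_theo = 22.00 g.
At 69.5 % efficiency, m_actual = 0.695 × 22.00 = 15.3 g.

15.3 g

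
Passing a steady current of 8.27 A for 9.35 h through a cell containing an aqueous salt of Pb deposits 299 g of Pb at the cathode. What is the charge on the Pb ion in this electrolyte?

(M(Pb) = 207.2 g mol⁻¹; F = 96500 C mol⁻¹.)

+2

Q = I·t = 8.270 A × 33660 s = 278400 C, so n(e⁻) = 278400/96500 = 2.885 mol.
n(Pb) deposited = 299 / 207.2 = 1.443 mol.
Electrons per atom = n(e⁻)/n(Pb) = 2.885 / 1.443 = 2.00 ≈ 2, so the ion is Pb²⁺.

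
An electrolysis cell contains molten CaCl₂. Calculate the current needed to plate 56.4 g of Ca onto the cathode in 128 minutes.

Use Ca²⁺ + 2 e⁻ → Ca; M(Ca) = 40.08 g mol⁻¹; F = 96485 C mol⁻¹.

n(Ca) = 56.4 / 40.08 = 1.407 mol.
n(e⁻) = 2 × 1.407 = 2.814 mol.
Q = n(e⁻)·F = 2.814 × 96485 = 271500 C.
I = Q/t = 271500 / 7680.0 s = 35.4 A.

35.4 A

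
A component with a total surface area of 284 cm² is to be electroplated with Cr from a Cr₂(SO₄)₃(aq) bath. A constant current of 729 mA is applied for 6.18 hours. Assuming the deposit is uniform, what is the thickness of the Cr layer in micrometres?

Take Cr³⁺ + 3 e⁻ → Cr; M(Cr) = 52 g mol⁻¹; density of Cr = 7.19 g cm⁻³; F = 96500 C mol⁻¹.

Q = I·t = 0.7290 × 22248 = 16220 C; n(e⁻) = 0.1681 mol.
n(Cr) = n(e⁻)/3 = 0.05602 mol, so m = 0.05602 × 52 = 2.913 g.
Volume = m/ρ = 2.913 / 7.19 = 0.4052 cm³.
Thickness = V/A = 0.4052 / 284 = 0.00143 cm = 14.3 μm.

14.3 μm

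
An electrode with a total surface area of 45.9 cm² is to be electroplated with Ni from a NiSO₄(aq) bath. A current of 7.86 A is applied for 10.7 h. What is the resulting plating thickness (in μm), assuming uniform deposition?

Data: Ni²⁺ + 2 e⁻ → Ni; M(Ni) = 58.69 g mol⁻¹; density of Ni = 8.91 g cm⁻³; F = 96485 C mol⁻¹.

Q = I·t = 7.860 × 38520 = 302800 C; n(e⁻) = 3.138 mol.
n(Ni) = n(e⁻)/2 = 1.569 mol, so m = 1.569 × 58.69 = 92.08 g.
Volume = m/ρ = 92.08 / 8.91 = 10.33 cm³.
Thickness = V/A = 10.33 / 45.9 = 0.225 cm = 2250 μm.

2250 μm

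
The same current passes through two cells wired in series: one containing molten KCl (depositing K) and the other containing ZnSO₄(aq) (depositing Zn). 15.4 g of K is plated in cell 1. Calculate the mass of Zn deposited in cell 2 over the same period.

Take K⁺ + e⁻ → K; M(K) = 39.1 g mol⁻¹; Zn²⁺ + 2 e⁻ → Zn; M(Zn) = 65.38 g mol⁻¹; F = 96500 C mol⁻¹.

n(K) = 15.4 / 39.1 = 0.3939 mol.
Since K⁺ + e⁻ → K, n(e⁻) passed = 1 × 0.3939 = 0.3939 mol.
Cells in series carry the same charge, so the same 0.3939 mol of electrons passes through cell 2.
Zn²⁺ + 2 e⁻ → Zn, so n(Zn) = 0.3939 / 2 = 0.1969 mol.
m(Zn) = 0.1969 × 65.38 = 12.9 g.

12.9 g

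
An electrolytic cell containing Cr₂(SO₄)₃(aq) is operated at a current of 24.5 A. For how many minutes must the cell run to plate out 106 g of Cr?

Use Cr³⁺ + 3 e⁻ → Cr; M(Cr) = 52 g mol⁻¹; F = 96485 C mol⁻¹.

401 min

n(Cr) = m/M = 106 / 52 = 2.038 mol.
Each Cr atom requires 3 electrons, so n(e⁻) = 3 × 2.038 = 6.115 mol.
Q = n(e⁻)·F = 6.115 × 96485 = 590000 C.
t = Q/I = 590000 / 24.50 A = 24080 s = 401 min.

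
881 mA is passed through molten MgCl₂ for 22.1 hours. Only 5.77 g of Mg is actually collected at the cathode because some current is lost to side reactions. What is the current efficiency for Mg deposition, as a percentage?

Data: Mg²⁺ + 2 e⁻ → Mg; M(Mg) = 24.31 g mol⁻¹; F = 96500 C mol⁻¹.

Q = I·t = 0.8810 × 79560 = 70090 C; n(e⁻) = 70090/96500 = 0.7263 mol.
Theoretical n(Mg) = n(e⁻)/2 = 0.3632 mol, i.e. m_theo = 0.3632 × 24.31 = 8.829 g.
Efficiency = m_actual / m_theo = 5.77 / 8.829 = 65.4 %.

65.4 %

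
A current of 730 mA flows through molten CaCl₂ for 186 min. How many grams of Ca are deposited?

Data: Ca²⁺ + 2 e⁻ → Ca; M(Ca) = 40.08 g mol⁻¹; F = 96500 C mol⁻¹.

1.69 g

Q = I·t = 0.7300 A × 11160 s = 8147 C.
n(e⁻) = Q/F = 8147 / 96500 = 0.08442 mol.
Ca²⁺ + 2 e⁻ → Ca, so n(Ca) = n(e⁻)/2 = 0.04221 mol.
m = n·M = 0.04221 × 40.08 = 1.69 g.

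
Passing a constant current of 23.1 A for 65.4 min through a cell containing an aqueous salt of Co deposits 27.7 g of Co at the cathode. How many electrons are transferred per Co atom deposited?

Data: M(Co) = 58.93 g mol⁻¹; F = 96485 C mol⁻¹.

Q = I·t = 23.10 A × 3924.0 s = 90640 C, so n(e⁻) = 90640/96485 = 0.9395 mol.
n(Co) deposited = 27.7 / 58.93 = 0.4700 mol.
Electrons per atom = n(e⁻)/n(Co) = 0.9395 / 0.4700 = 2.00 ≈ 2, so the ion is Co²⁺.

2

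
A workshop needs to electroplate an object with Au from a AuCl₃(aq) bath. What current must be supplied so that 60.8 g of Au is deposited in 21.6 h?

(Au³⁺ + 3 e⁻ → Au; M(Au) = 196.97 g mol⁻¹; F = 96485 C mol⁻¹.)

1.15 A

n(Au) = 60.8 / 196.97 = 0.3087 mol.
n(e⁻) = 3 × 0.3087 = 0.9260 mol.
Q = n(e⁻)·F = 0.9260 × 96485 = 89350 C.
I = Q/t = 89350 / 77760 s = 1.15 A.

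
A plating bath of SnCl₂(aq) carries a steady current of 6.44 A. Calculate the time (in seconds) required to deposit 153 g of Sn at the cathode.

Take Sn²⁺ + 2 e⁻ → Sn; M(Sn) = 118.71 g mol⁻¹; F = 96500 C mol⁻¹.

n(Sn) = m/M = 153 / 118.71 = 1.289 mol.
Each Sn atom requires 2 electrons, so n(e⁻) = 2 × 1.289 = 2.578 mol.
Q = n(e⁻)·F = 2.578 × 96500 = 248700 C.
t = Q/I = 248700 / 6.440 A = 38630 s.

38600 s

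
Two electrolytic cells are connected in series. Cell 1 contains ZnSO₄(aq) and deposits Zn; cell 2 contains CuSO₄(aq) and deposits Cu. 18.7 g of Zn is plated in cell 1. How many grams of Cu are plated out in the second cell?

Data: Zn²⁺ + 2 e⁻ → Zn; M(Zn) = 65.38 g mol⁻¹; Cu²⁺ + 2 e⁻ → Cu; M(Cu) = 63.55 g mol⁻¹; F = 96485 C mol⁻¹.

18.2 g

n(Zn) = 18.7 / 65.38 = 0.2860 mol.
Since Zn²⁺ + 2 e⁻ → Zn, n(e⁻) passed = 2 × 0.2860 = 0.5720 mol.
Cells in series carry the same charge, so the same 0.5720 mol of electrons passes through cell 2.
Cu²⁺ + 2 e⁻ → Cu, so n(Cu) = 0.5720 / 2 = 0.2860 mol.
m(Cu) = 0.2860 × 63.55 = 18.2 g.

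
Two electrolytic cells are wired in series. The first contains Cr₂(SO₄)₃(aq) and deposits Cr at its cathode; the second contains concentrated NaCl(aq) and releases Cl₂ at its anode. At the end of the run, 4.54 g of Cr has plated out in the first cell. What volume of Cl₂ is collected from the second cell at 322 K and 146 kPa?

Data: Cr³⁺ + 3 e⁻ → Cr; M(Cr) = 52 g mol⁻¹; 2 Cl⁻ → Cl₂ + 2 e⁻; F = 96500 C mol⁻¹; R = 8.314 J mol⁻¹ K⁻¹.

2.40 L

n(Cr) = 4.54 / 52 = 0.08731 mol, so n(e⁻) = 3 × 0.08731 = 0.2619 mol.
The cells are in series, so the same 0.2619 mol of electrons passes through the second cell.
2 Cl⁻ → Cl₂ + 2 e⁻ — 2 mol e⁻ per mol Cl₂, so n(Cl₂) = 0.2619/2 = 0.1310 mol.
V = nRT/P = (0.1310 × 8.314 × 322) / (146 × 10³) = 0.00240 m³ = 2.40 L.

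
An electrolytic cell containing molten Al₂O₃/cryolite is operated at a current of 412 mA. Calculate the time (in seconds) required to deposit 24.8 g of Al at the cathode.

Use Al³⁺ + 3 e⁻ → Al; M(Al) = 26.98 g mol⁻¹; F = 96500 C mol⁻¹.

6.46 × 10⁵ s

n(Al) = m/M = 24.8 / 26.98 = 0.9192 mol.
Each Al atom requires 3 electrons, so n(e⁻) = 3 × 0.9192 = 2.758 mol.
Q = n(e⁻)·F = 2.758 × 96500 = 266100 C.
t = Q/I = 266100 / 0.4120 A = 645900 s.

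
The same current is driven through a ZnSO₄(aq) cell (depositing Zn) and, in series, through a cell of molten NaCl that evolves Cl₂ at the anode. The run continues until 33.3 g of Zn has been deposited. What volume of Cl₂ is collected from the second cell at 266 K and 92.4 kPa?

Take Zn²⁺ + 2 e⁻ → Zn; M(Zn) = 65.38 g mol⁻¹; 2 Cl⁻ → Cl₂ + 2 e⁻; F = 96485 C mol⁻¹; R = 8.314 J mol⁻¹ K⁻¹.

12.2 L

n(Zn) = 33.3 / 65.38 = 0.5093 mol, so n(e⁻) = 2 × 0.5093 = 1.019 mol.
The cells are in series, so the same 1.019 mol of electrons passes through the second cell.
2 Cl⁻ → Cl₂ + 2 e⁻ — 2 mol e⁻ per mol Cl₂, so n(Cl₂) = 1.019/2 = 0.5093 mol.
V = nRT/P = (0.5093 × 8.314 × 266) / (92.4 × 10³) = 0.0122 m³ = 12.2 L.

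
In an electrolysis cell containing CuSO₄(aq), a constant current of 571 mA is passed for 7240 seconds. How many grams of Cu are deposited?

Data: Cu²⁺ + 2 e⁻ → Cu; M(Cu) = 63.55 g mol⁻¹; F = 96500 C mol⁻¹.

Q = I·t = 0.5710 A × 7240.0 s = 4134 C.
n(e⁻) = Q/F = 4134 / 96500 = 0.04284 mol.
Cu²⁺ + 2 e⁻ → Cu, so n(Cu) = n(e⁻)/2 = 0.02142 mol.
m = n·M = 0.02142 × 63.55 = 1.36 g.

1.36 g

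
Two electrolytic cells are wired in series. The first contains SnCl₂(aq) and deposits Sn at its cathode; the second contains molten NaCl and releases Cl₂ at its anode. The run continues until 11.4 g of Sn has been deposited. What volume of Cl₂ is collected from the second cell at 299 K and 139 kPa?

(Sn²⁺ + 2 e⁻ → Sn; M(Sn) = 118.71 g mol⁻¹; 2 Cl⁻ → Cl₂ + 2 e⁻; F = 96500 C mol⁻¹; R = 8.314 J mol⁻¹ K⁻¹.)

n(Sn) = 11.4 / 118.71 = 0.09603 mol, so n(e⁻) = 2 × 0.09603 = 0.1921 mol.
The cells are in series, so the same 0.1921 mol of electrons passes through the second cell.
2 Cl⁻ → Cl₂ + 2 e⁻ — 2 mol e⁻ per mol Cl₂, so n(Cl₂) = 0.1921/2 = 0.09603 mol.
V = nRT/P = (0.09603 × 8.314 × 299) / (139 × 10³) = 0.00172 m³ = 1.72 L.

1.72 L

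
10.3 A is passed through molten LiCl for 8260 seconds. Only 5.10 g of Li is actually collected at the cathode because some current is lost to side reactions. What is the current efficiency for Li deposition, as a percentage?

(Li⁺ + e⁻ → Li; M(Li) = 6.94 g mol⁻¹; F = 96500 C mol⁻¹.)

Q = I·t = 10.30 × 8260.0 = 85080 C; n(e⁻) = 85080/96500 = 0.8816 mol.
Theoretical n(Li) = n(e⁻)/1 = 0.8816 mol, i.e. m_theo = 0.8816 × 6.94 = 6.119 g.
Efficiency = m_actual / m_theo = 5.10 / 6.119 = 83.4 %.

83.4 %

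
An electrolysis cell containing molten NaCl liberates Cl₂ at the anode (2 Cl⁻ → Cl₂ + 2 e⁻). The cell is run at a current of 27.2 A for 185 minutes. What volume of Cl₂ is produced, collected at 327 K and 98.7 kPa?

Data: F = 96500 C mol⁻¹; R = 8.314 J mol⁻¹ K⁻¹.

Q = I·t = 27.20 A × 11100 s = 301900 C.
n(e⁻) = Q/F = 301900 / 96500 = 3.129 mol.
2 electrons are transferred per Cl₂ molecule, so n(Cl₂) = 3.129 / 2 = 1.564 mol.
V = nRT/P = (1.564 × 8.314 × 327) / (98.7 × 10³ Pa) = 0.0431 m³ = 43.1 L.

43.1 L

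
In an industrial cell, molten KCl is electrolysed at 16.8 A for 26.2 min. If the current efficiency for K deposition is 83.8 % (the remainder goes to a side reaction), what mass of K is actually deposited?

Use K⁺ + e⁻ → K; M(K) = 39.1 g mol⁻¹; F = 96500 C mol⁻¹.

8.97 g

Q = I·t = 16.80 × 1572.0 = 26410 C.
n(e⁻) = 26410/96500 = 0.2737 mol; theoretically n(K) = 0.2737/1 = 0.2737 mol, m_theo = 10.70 g.
At 83.8 % efficiency, m_actual = 0.838 × 10.70 = 8.97 g.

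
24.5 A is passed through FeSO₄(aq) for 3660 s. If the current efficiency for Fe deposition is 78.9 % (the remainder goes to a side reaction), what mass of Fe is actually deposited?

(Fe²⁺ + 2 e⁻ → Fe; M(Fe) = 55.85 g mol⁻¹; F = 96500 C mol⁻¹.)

20.5 g

Q = I·t = 24.50 × 3660.0 = 89670 C.
n(e⁻) = 89670/96500 = 0.9292 mol; theoretically n(Fe) = 0.9292/2 = 0.4646 mol, m_theo = 25.95 g.
At 78.9 % efficiency, m_actual = 0.789 × 25.95 = 20.5 g.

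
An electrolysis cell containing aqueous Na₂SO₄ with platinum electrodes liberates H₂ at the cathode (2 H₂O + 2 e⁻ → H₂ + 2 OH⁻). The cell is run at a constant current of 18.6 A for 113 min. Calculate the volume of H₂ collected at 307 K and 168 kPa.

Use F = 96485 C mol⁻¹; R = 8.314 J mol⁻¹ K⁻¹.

9.93 L

Q = I·t = 18.60 A × 6780.0 s = 126100 C.
n(e⁻) = Q/F = 126100 / 96485 = 1.307 mol.
2 electrons are transferred per H₂ molecule, so n(H₂) = 1.307 / 2 = 0.6535 mol.
V = nRT/P = (0.6535 × 8.314 × 307) / (168 × 10³ Pa) = 0.00993 m³ = 9.93 L.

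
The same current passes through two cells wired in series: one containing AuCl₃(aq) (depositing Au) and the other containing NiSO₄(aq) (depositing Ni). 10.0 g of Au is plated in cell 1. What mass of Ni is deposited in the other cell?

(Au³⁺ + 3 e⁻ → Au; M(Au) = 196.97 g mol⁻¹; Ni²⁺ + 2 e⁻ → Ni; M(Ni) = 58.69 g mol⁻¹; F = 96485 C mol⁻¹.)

n(Au) = 10.0 / 196.97 = 0.05077 mol.
Since Au³⁺ + 3 e⁻ → Au, n(e⁻) passed = 3 × 0.05077 = 0.1523 mol.
Cells in series carry the same charge, so the same 0.1523 mol of electrons passes through cell 2.
Ni²⁺ + 2 e⁻ → Ni, so n(Ni) = 0.1523 / 2 = 0.07615 mol.
m(Ni) = 0.07615 × 58.69 = 4.47 g.

4.47 g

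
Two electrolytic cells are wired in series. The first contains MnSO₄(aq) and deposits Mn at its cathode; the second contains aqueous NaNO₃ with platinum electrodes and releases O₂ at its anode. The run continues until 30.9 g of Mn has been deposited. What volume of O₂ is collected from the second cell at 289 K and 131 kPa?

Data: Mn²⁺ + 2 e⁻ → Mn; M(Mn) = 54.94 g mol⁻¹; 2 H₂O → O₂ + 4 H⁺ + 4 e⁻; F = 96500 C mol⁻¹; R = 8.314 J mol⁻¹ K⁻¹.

5.16 L

n(Mn) = 30.9 / 54.94 = 0.5624 mol, so n(e⁻) = 2 × 0.5624 = 1.125 mol.
The cells are in series, so the same 1.125 mol of electrons passes through the second cell.
2 H₂O → O₂ + 4 H⁺ + 4 e⁻ — 4 mol e⁻ per mol O₂, so n(O₂) = 1.125/4 = 0.2812 mol.
V = nRT/P = (0.2812 × 8.314 × 289) / (131 × 10³) = 0.00516 m³ = 5.16 L.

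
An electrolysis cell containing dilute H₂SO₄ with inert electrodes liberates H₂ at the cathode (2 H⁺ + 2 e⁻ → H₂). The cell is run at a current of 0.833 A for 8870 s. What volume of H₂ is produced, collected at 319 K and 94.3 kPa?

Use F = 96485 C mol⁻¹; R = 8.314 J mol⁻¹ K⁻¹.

Q = I·t = 0.8330 A × 8870.0 s = 7389 C.
n(e⁻) = Q/F = 7389 / 96485 = 0.07658 mol.
2 electrons are transferred per H₂ molecule, so n(H₂) = 0.07658 / 2 = 0.03829 mol.
V = nRT/P = (0.03829 × 8.314 × 319) / (94.3 × 10³ Pa) = 0.00108 m³ = 1.08 L.

1.08 L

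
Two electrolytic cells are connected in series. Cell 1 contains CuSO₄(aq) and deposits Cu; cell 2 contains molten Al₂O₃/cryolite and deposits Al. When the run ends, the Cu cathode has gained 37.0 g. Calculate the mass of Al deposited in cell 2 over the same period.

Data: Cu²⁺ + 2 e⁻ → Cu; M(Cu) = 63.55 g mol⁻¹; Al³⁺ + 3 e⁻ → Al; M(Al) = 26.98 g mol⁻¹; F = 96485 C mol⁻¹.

10.5 g

n(Cu) = 37.0 / 63.55 = 0.5822 mol.
Since Cu²⁺ + 2 e⁻ → Cu, n(e⁻) passed = 2 × 0.5822 = 1.164 mol.
Cells in series carry the same charge, so the same 1.164 mol of electrons passes through cell 2.
Al³⁺ + 3 e⁻ → Al, so n(Al) = 1.164 / 3 = 0.3881 mol.
m(Al) = 0.3881 × 26.98 = 10.5 g.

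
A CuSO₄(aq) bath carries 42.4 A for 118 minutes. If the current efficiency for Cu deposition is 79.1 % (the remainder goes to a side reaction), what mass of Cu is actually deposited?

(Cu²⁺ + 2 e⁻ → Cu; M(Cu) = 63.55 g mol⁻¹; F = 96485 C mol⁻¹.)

78.2 g

Q = I·t = 42.40 × 7080.0 = 300200 C.
n(e⁻) = 300200/96485 = 3.111 mol; theoretically n(Cu) = 3.111/2 = 1.556 mol, m_theo = 98.86 g.
At 79.1 % efficiency, m_actual = 0.791 × 98.86 = 78.2 g.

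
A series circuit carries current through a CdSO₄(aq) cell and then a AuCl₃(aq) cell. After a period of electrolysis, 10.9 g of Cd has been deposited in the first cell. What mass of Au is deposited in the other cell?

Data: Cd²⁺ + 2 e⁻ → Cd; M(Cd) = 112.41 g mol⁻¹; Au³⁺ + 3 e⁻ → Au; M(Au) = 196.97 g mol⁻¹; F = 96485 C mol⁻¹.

12.7 g

n(Cd) = 10.9 / 112.41 = 0.09697 mol.
Since Cd²⁺ + 2 e⁻ → Cd, n(e⁻) passed = 2 × 0.09697 = 0.1939 mol.
Cells in series carry the same charge, so the same 0.1939 mol of electrons passes through cell 2.
Au³⁺ + 3 e⁻ → Au, so n(Au) = 0.1939 / 3 = 0.06464 mol.
m(Au) = 0.06464 × 196.97 = 12.7 g.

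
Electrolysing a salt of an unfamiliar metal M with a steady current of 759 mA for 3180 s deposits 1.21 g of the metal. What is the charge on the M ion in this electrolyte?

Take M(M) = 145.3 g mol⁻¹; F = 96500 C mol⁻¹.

+3

Q = I·t = 0.7590 A × 3180.0 s = 2414 C, so n(e⁻) = 2414/96500 = 0.02501 mol.
n(M) deposited = 1.21 / 145.3 = 0.008328 mol.
Electrons per atom = n(e⁻)/n(M) = 0.02501 / 0.008328 = 3.00 ≈ 3, so the ion is M³⁺.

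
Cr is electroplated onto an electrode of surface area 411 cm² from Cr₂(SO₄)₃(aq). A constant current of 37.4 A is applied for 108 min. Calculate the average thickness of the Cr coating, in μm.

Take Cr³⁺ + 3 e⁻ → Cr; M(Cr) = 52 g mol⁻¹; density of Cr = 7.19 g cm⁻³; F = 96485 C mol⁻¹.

Q = I·t = 37.40 × 6480.0 = 242400 C; n(e⁻) = 2.512 mol.
n(Cr) = n(e⁻)/3 = 0.8373 mol, so m = 0.8373 × 52 = 43.54 g.
Volume = m/ρ = 43.54 / 7.19 = 6.055 cm³.
Thickness = V/A = 6.055 / 411 = 0.0147 cm = 147 μm.

147 μm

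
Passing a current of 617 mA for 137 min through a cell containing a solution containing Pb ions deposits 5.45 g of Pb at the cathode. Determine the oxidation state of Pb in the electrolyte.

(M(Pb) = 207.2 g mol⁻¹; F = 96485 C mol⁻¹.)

+2

Q = I·t = 0.6170 A × 8220.0 s = 5072 C, so n(e⁻) = 5072/96485 = 0.05257 mol.
n(Pb) deposited = 5.45 / 207.2 = 0.02630 mol.
Electrons per atom = n(e⁻)/n(Pb) = 0.05257 / 0.02630 = 2.00 ≈ 2, so the ion is Pb²⁺.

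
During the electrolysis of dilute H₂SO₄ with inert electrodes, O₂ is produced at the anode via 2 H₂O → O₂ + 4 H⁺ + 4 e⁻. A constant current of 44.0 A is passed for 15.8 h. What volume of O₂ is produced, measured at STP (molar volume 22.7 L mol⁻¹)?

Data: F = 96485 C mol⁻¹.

147 L

Q = I·t = 44.00 A × 56880 s = 2503000 C.
n(e⁻) = Q/F = 2503000 / 96485 = 25.94 mol.
4 electrons are transferred per O₂ molecule, so n(O₂) = 25.94 / 4 = 6.485 mol.
V = n × V_m = 6.485 × 22.7 = 147 L.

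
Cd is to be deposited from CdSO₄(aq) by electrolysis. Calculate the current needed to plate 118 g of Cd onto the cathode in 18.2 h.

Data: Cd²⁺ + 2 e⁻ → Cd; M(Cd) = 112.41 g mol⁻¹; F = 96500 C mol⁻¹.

n(Cd) = 118 / 112.41 = 1.050 mol.
n(e⁻) = 2 × 1.050 = 2.099 mol.
Q = n(e⁻)·F = 2.099 × 96500 = 202600 C.
I = Q/t = 202600 / 65520 s = 3.09 A.

3.09 A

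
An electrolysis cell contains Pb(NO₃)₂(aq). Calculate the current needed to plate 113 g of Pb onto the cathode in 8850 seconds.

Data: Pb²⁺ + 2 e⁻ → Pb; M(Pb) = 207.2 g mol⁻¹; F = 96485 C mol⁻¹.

n(Pb) = 113 / 207.2 = 0.5454 mol.
n(e⁻) = 2 × 0.5454 = 1.091 mol.
Q = n(e⁻)·F = 1.091 × 96485 = 105200 C.
I = Q/t = 105200 / 8850.0 s = 11.9 A.

11.9 A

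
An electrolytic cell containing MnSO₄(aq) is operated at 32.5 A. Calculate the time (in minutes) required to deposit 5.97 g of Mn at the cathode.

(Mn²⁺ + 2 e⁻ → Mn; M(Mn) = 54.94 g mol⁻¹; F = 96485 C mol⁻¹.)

n(Mn) = m/M = 5.97 / 54.94 = 0.1087 mol.
Each Mn atom requires 2 electrons, so n(e⁻) = 2 × 0.1087 = 0.2173 mol.
Q = n(e⁻)·F = 0.2173 × 96485 = 20970 C.
t = Q/I = 20970 / 32.50 A = 645.2 s = 10.8 min.

10.8 min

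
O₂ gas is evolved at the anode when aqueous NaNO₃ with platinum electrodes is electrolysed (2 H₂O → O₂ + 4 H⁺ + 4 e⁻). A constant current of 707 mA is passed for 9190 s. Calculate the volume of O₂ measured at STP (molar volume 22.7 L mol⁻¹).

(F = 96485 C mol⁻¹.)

Q = I·t = 0.7070 A × 9190.0 s = 6497 C.
n(e⁻) = Q/F = 6497 / 96485 = 0.06734 mol.
4 electrons are transferred per O₂ molecule, so n(O₂) = 0.06734 / 4 = 0.01684 mol.
V = n × V_m = 0.01684 × 22.7 = 0.382 L.

0.382 L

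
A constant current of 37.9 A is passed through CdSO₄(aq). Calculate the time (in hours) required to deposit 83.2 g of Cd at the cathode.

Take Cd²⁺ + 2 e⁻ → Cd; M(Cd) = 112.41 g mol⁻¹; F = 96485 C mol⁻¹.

1.05 h

n(Cd) = m/M = 83.2 / 112.41 = 0.7401 mol.
Each Cd atom requires 2 electrons, so n(e⁻) = 2 × 0.7401 = 1.480 mol.
Q = n(e⁻)·F = 1.480 × 96485 = 142800 C.
t = Q/I = 142800 / 37.90 A = 3769 s = 1.05 h.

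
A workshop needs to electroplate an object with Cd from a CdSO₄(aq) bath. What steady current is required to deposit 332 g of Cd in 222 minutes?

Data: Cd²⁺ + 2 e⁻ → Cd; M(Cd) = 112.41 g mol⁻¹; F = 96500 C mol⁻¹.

42.8 A

n(Cd) = 332 / 112.41 = 2.953 mol.
n(e⁻) = 2 × 2.953 = 5.907 mol.
Q = n(e⁻)·F = 5.907 × 96500 = 570000 C.
I = Q/t = 570000 / 13320 s = 42.8 A.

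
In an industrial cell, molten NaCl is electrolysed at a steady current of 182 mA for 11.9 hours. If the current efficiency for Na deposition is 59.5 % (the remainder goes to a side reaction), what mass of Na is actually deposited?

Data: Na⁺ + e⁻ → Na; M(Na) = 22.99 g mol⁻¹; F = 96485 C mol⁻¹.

1.11 g

Q = I·t = 0.1820 × 42840 = 7797 C.
n(e⁻) = 7797/96485 = 0.08081 mol; theoretically n(Na) = 0.08081/1 = 0.08081 mol, m_theo = 1.858 g.
At 59.5 % efficiency, m_actual = 0.595 × 1.858 = 1.11 g.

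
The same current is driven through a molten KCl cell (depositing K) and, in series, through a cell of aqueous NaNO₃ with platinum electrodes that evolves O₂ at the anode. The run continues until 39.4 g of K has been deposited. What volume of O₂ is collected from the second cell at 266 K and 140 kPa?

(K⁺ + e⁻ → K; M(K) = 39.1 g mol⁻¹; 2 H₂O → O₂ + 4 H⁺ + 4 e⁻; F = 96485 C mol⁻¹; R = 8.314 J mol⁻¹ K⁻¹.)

3.98 L

n(K) = 39.4 / 39.1 = 1.008 mol, so n(e⁻) = 1 × 1.008 = 1.008 mol.
The cells are in series, so the same 1.008 mol of electrons passes through the second cell.
2 H₂O → O₂ + 4 H⁺ + 4 e⁻ — 4 mol e⁻ per mol O₂, so n(O₂) = 1.008/4 = 0.2519 mol.
V = nRT/P = (0.2519 × 8.314 × 266) / (140 × 10³) = 0.00398 m³ = 3.98 L.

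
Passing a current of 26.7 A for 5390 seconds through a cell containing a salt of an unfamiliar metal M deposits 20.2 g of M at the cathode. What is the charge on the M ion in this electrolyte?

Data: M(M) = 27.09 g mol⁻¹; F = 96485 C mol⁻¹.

+2

Q = I·t = 26.70 A × 5390.0 s = 143900 C, so n(e⁻) = 143900/96485 = 1.492 mol.
n(M) deposited = 20.2 / 27.09 = 0.7457 mol.
Electrons per atom = n(e⁻)/n(M) = 1.492 / 0.7457 = 2.00 ≈ 2, so the ion is M²⁺.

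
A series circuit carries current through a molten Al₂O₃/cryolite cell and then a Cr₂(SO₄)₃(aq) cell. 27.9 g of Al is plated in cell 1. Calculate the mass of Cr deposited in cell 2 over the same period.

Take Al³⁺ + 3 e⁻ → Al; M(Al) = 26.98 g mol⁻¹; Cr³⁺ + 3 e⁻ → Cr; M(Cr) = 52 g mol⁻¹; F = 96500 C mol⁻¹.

53.8 g

n(Al) = 27.9 / 26.98 = 1.034 mol.
Since Al³⁺ + 3 e⁻ → Al, n(e⁻) passed = 3 × 1.034 = 3.102 mol.
Cells in series carry the same charge, so the same 3.102 mol of electrons passes through cell 2.
Cr³⁺ + 3 e⁻ → Cr, so n(Cr) = 3.102 / 3 = 1.034 mol.
m(Cr) = 1.034 × 52 = 53.8 g.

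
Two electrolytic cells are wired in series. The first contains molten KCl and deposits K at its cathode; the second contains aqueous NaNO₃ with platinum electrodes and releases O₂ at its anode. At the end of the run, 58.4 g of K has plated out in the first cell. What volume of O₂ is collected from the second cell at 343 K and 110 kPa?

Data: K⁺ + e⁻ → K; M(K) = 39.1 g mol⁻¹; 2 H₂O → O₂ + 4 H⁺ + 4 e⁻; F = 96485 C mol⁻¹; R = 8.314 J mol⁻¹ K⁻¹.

n(K) = 58.4 / 39.1 = 1.494 mol, so n(e⁻) = 1 × 1.494 = 1.494 mol.
The cells are in series, so the same 1.494 mol of electrons passes through the second cell.
2 H₂O → O₂ + 4 H⁺ + 4 e⁻ — 4 mol e⁻ per mol O₂, so n(O₂) = 1.494/4 = 0.3734 mol.
V = nRT/P = (0.3734 × 8.314 × 343) / (110 × 10³) = 0.00968 m³ = 9.68 L.

9.68 L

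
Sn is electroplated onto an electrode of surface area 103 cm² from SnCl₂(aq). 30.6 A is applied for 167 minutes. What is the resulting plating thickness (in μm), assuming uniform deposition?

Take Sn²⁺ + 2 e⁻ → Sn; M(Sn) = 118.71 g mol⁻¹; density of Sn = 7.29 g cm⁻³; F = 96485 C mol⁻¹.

Q = I·t = 30.60 × 10020 = 306600 C; n(e⁻) = 3.178 mol.
n(Sn) = n(e⁻)/2 = 1.589 mol, so m = 1.589 × 118.71 = 188.6 g.
Volume = m/ρ = 188.6 / 7.29 = 25.87 cm³.
Thickness = V/A = 25.87 / 103 = 0.251 cm = 2510 μm.

2510 μm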